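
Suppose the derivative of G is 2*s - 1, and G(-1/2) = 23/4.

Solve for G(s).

For G(s) to be correct, d/ds[G] must agree with the stated G'(s) identically.
A general antiderivative is s**2 - s + 3 + C.
The condition gives C = 23/4 - (15/4) = 2.
So G(s) = s**2 - s + 5.
Check: d/ds[s**2 - s + 5] = 2*s - 1 = G'(s).

G(s) = s**2 - s + 5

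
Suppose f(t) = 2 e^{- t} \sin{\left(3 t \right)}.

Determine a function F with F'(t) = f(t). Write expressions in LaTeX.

Differentiate the proposed F(t) back; it has to land on f(t) exactly.
Check: d/dt[\frac{\left(- \sin{\left(3 t \right)} - 3 \cos{\left(3 t \right)}\right) e^{- t}}{5}] = 2 e^{- t} \sin{\left(3 t \right)} = f(t).

An antiderivative is F(t) = \frac{\left(- \sin{\left(3 t \right)} - 3 \cos{\left(3 t \right)}\right) e^{- t}}{5}.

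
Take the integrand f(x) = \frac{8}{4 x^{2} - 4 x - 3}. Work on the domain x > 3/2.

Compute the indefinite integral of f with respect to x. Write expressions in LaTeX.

F(x) = \log{\left(x - \frac{3}{2} \right)} - \log{\left(x + \frac{1}{2} \right)} + C

The denominator factors as \left(2 x - 3\right) \left(2 x + 1\right); partial fractions split f into directly integrable pieces: - \frac{2}{2 x + 1} + \frac{2}{2 x - 3}.
Check: d/dx[\log{\left(x - \frac{3}{2} \right)} - \log{\left(x + \frac{1}{2} \right)}] = \frac{8}{4 x^{2} - 4 x - 3} = f(x).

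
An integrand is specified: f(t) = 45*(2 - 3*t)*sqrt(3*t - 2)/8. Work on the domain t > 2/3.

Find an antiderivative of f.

Whatever form F(t) takes, F'(t) = f(t) is non-negotiable.
Check: d/dt[-3*(3*t - 2)**(5/2)/4] = -135*t*sqrt(3*t - 2)/8 + 45*sqrt(3*t - 2)/4, which equals f(t).

An antiderivative is F(t) = -3*(3*t - 2)**(5/2)/4.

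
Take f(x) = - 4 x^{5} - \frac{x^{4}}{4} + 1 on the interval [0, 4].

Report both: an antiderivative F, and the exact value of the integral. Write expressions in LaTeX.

The integrand splits into summands that can be handled one at a time.
F(x) = - \frac{x \left(40 x^{5} + 3 x^{4} - 60\right)}{60} is an antiderivative of f.
Check: d/dx[- \frac{x \left(40 x^{5} + 3 x^{4} - 60\right)}{60}] = - 4 x^{5} - \frac{x^{4}}{4} + 1 = f(x).
F(4) = - \frac{41668}{15}; F(0) = 0.
Integral = F(4) - F(0) = - \frac{41668}{15}.

Antiderivative: F(x) = - \frac{x \left(40 x^{5} + 3 x^{4} - 60\right)}{60}; value = - \frac{41668}{15}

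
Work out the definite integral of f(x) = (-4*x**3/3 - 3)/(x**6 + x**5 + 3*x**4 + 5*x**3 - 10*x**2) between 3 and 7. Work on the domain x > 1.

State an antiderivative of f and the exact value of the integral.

Factor the denominator (3*x**2*(x - 1)*(x + 2)*(x**2 + 5)) and decompose: f = (131*x - 163)/(810*(x**2 + 5)) - 23/(324*(x + 2)) - 13/(54*(x - 1)) + 3/(20*x) + 3/(10*x**2); each piece integrates to a log, atan, or power term.
F(x) = (1215*x*log(x) - 1950*x*log(x - 1) - 575*x*log(x + 2) + 655*x*log(x**2 + 5) - 326*sqrt(5)*x*atan(sqrt(5)*x/5) - 2430)/(8100*x) is an antiderivative of f.
Check: d/dx[(1215*x*log(x) - 1950*x*log(x - 1) - 575*x*log(x + 2) + 655*x*log(x**2 + 5) - 326*sqrt(5)*x*atan(sqrt(5)*x/5) - 2430)/(8100*x)] = (-4*x**3 - 9)/(3*x**6 + 3*x**5 + 9*x**4 + 15*x**3 - 30*x**2), which equals f(x).
F(7) = -13*log(6)/54 - 23*log(9)/324 - 163*sqrt(5)*atan(7*sqrt(5)/5)/4050 - 3/70 + 3*log(7)/20 + 131*log(54)/1620; F(3) = -13*log(2)/54 - 23*log(5)/324 - 1/10 - 163*sqrt(5)*atan(3*sqrt(5)/5)/4050 + 3*log(3)/20 + 131*log(14)/1620.
Integral = F(7) - F(3) = -13*log(6)/54 - 131*log(14)/1620 - 3*log(3)/20 - 23*log(9)/324 - 163*sqrt(5)*atan(7*sqrt(5)/5)/4050 + 2/35 + 163*sqrt(5)*atan(3*sqrt(5)/5)/4050 + 23*log(5)/324 + 13*log(2)/54 + 3*log(7)/20 + 131*log(54)/1620.

Antiderivative: F(x) = (1215*x*log(x) - 1950*x*log(x - 1) - 575*x*log(x + 2) + 655*x*log(x**2 + 5) - 326*sqrt(5)*x*atan(sqrt(5)*x/5) - 2430)/(8100*x); value = -13*log(6)/54 - 131*log(14)/1620 - 3*log(3)/20 - 23*log(9)/324 - 163*sqrt(5)*atan(7*sqrt(5)/5)/4050 + 2/35 + 163*sqrt(5)*atan(3*sqrt(5)/5)/4050 + 23*log(5)/324 + 13*log(2)/54 + 3*log(7)/20 + 131*log(54)/1620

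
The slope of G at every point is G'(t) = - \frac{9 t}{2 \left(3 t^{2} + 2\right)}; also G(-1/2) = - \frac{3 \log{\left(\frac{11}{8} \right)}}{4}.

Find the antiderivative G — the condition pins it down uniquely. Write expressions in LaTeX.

G(t) = - \frac{3 \log{\left(\frac{3 t^{2}}{2} + 1 \right)}}{4}

The substitution u = \frac{3 t^{2}}{2} + 1 works: G'(t) is exactly (dG/du)*(du/dt) for that inner function.
A general antiderivative is - \frac{3 \log{\left(\frac{3 t^{2}}{2} + 1 \right)}}{4} + C.
The condition gives C = - \frac{3 \log{\left(\frac{11}{8} \right)}}{4} - (- \frac{3 \log{\left(\frac{11}{8} \right)}}{4}) = 0.
So G(t) = - \frac{3 \log{\left(\frac{3 t^{2}}{2} + 1 \right)}}{4}.
Check: d/dt[- \frac{3 \log{\left(\frac{3 t^{2}}{2} + 1 \right)}}{4}] = - \frac{9 t}{6 t^{2} + 4}, which equals G'(t).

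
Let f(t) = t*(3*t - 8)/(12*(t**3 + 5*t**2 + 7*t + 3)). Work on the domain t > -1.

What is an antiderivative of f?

An antiderivative is F(t) = -(39*t*log(t + 1) - 51*t*log(t + 3) + 39*log(t + 1) - 51*log(t + 3) + 22)/(48*(t + 1)).

Factor the denominator (12*(t + 1)**2*(t + 3)) and decompose: f = 17/(16*(t + 3)) - 13/(16*(t + 1)) + 11/(24*(t + 1)**2); each piece integrates to a log, atan, or power term.
Check: d/dt[-(39*t*log(t + 1) - 51*t*log(t + 3) + 39*log(t + 1) - 51*log(t + 3) + 22)/(48*(t + 1))] = (3*t**2 - 8*t)/(12*t**3 + 60*t**2 + 84*t + 36), which equals f(t).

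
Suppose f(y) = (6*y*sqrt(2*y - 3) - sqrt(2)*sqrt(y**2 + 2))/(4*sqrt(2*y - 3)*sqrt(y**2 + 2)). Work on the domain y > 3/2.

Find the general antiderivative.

Check any antiderivative F(y) by computing F'(y) and comparing it with f(y).
Check: d/dy[-(sqrt(2)*sqrt(2*y - 3) - 6*sqrt(y**2 + 2))/4] = (6*y*sqrt(2*y - 3) - sqrt(2)*sqrt(y**2 + 2))/(4*sqrt(2*y - 3)*sqrt(y**2 + 2)) = f(y).

F(y) = -(sqrt(2)*sqrt(2*y - 3) - 6*sqrt(y**2 + 2))/4 + C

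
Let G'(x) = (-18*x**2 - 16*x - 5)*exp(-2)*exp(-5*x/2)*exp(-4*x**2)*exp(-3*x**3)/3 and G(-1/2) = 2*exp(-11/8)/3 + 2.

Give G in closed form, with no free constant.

The substitution u = -3*x**3 - 4*x**2 - 5*x/2 - 2 works: G'(x) is exactly (dG/du)*(du/dx) for that inner function.
A general antiderivative is 2*exp(-3*x**3 - 4*x**2 - 5*x/2 - 2)/3 + C.
The condition gives C = 2*exp(-11/8)/3 + 2 - (2*exp(-11/8)/3) = 2.
So G(x) = 2*(3 + exp(-2)*exp(-5*x/2)*exp(-4*x**2)*exp(-3*x**3))/3.
Check: d/dx[2*(3 + exp(-2)*exp(-5*x/2)*exp(-4*x**2)*exp(-3*x**3))/3] = (-18*x**2 - 16*x - 5)*exp(-2)*exp(-5*x/2)*exp(-4*x**2)*exp(-3*x**3)/3 = G'(x).

G(x) = 2*(3 + exp(-2)*exp(-5*x/2)*exp(-4*x**2)*exp(-3*x**3))/3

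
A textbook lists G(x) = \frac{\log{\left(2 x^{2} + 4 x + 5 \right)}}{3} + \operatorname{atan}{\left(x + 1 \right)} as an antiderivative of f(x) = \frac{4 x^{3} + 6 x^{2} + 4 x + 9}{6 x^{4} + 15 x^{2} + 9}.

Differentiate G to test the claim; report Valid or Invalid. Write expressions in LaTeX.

Invalid: d/dx[G] - f = \frac{- 8 x^{6} - 48 x^{5} - 88 x^{4} - 136 x^{3} - 116 x^{2} - 118 x - 21}{12 x^{8} + 48 x^{7} + 132 x^{6} + 228 x^{5} + 333 x^{4} + 342 x^{3} + 303 x^{2} + 162 x + 90}, which is not 0.

d/dx[G] = \frac{4 x^{3} + 18 x^{2} + 28 x + 23}{6 x^{4} + 24 x^{3} + 51 x^{2} + 54 x + 30}
d/dx[G] - f(x) = \frac{- 8 x^{6} - 48 x^{5} - 88 x^{4} - 136 x^{3} - 116 x^{2} - 118 x - 21}{12 x^{8} + 48 x^{7} + 132 x^{6} + 228 x^{5} + 333 x^{4} + 342 x^{3} + 303 x^{2} + 162 x + 90} != 0.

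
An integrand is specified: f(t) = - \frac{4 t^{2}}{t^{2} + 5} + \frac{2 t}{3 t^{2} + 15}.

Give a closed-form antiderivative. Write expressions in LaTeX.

An antiderivative is F(t) = - 4 t + \frac{\log{\left(t^{2} + 5 \right)}}{3} + 4 \sqrt{5} \operatorname{atan}{\left(\frac{\sqrt{5} t}{5} \right)}.

The integrand splits into summands that can be handled one at a time.
Check: d/dt[- 4 t + \frac{\log{\left(t^{2} + 5 \right)}}{3} + 4 \sqrt{5} \operatorname{atan}{\left(\frac{\sqrt{5} t}{5} \right)}] = \frac{- 12 t^{2} + 2 t}{3 t^{2} + 15}, which equals f(t).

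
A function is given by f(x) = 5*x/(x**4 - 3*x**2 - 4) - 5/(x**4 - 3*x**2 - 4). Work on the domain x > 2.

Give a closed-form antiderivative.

An antiderivative is F(x) = (log(x - 2) + 3*log(x + 2) - 2*log(x**2 + 1) + 4*atan(x))/4.

The denominator factors as (x - 2)*(x + 2)*(x**2 + 1); partial fractions split f into directly integrable pieces: -(x - 1)/(x**2 + 1) + 3/(4*(x + 2)) + 1/(4*(x - 2)).
Check: d/dx[(log(x - 2) + 3*log(x + 2) - 2*log(x**2 + 1) + 4*atan(x))/4] = (5*x - 5)/(x**4 - 3*x**2 - 4), which equals f(x).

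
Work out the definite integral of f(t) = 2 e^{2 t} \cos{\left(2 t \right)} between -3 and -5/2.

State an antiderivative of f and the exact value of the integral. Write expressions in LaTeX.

Antiderivative: F(t) = \frac{e^{2 t} \sin{\left(2 t \right)}}{2} + \frac{e^{2 t} \cos{\left(2 t \right)}}{2}; value = - \frac{\cos{\left(6 \right)}}{2 e^{6}} + \frac{\sin{\left(6 \right)}}{2 e^{6}} + \frac{\cos{\left(5 \right)}}{2 e^{5}} - \frac{\sin{\left(5 \right)}}{2 e^{5}}

Differentiate the proposed F(t) back; it has to land on f(t) exactly.
F(t) = \frac{e^{2 t} \sin{\left(2 t \right)}}{2} + \frac{e^{2 t} \cos{\left(2 t \right)}}{2} is an antiderivative of f.
Check: d/dt[\frac{e^{2 t} \sin{\left(2 t \right)}}{2} + \frac{e^{2 t} \cos{\left(2 t \right)}}{2}] = 2 e^{2 t} \cos{\left(2 t \right)} = f(t).
F(-5/2) = \frac{\cos{\left(5 \right)}}{2 e^{5}} - \frac{\sin{\left(5 \right)}}{2 e^{5}}; F(-3) = - \frac{\sin{\left(6 \right)}}{2 e^{6}} + \frac{\cos{\left(6 \right)}}{2 e^{6}}.
Integral = F(-5/2) - F(-3) = - \frac{\cos{\left(6 \right)}}{2 e^{6}} + \frac{\sin{\left(6 \right)}}{2 e^{6}} + \frac{\cos{\left(5 \right)}}{2 e^{5}} - \frac{\sin{\left(5 \right)}}{2 e^{5}}.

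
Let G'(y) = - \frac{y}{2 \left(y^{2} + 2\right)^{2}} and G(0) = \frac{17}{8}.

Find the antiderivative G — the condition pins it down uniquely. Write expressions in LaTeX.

G(y) = \frac{8 y^{2} + 17}{4 y^{2} + 8}

The substitution u = y^{2} + 2 works: G'(y) is exactly (dG/du)*(du/dy) for that inner function.
A general antiderivative is \frac{1}{4 \left(y^{2} + 2\right)} + C.
The condition gives C = \frac{17}{8} - (\frac{1}{8}) = 2.
So G(y) = \frac{8 y^{2} + 17}{4 y^{2} + 8}.
Check: d/dy[\frac{8 y^{2} + 17}{4 y^{2} + 8}] = - \frac{y}{2 y^{4} + 8 y^{2} + 8}, which equals G'(y).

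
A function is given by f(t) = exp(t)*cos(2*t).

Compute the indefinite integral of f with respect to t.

Check any antiderivative F(t) by computing F'(t) and comparing it with f(t).
Check: d/dt[2*exp(t)*sin(2*t)/5 + exp(t)*cos(2*t)/5] = exp(t)*cos(2*t) = f(t).

F(t) = 2*exp(t)*sin(2*t)/5 + exp(t)*cos(2*t)/5 + C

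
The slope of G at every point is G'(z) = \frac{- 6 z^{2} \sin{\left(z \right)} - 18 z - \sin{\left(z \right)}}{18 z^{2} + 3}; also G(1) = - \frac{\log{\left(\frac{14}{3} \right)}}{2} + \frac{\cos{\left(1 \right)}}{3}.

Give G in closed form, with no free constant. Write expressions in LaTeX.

G(z) = \frac{- 3 \log{\left(4 z^{2} + \frac{2}{3} \right)} + 2 \cos{\left(z \right)}}{6}

For G(z) to be correct, d/dz[G] must agree with the stated G'(z) identically.
A general antiderivative is - \frac{\log{\left(4 z^{2} + \frac{2}{3} \right)}}{2} + \frac{\cos{\left(z \right)}}{3} + C.
The condition gives C = - \frac{\log{\left(\frac{14}{3} \right)}}{2} + \frac{\cos{\left(1 \right)}}{3} - (- \frac{\log{\left(\frac{14}{3} \right)}}{2} + \frac{\cos{\left(1 \right)}}{3}) = 0.
So G(z) = \frac{- 3 \log{\left(4 z^{2} + \frac{2}{3} \right)} + 2 \cos{\left(z \right)}}{6}.
Check: d/dz[\frac{- 3 \log{\left(4 z^{2} + \frac{2}{3} \right)} + 2 \cos{\left(z \right)}}{6}] = \frac{- 6 z^{2} \sin{\left(z \right)} - 18 z - \sin{\left(z \right)}}{18 z^{2} + 3} = G'(z).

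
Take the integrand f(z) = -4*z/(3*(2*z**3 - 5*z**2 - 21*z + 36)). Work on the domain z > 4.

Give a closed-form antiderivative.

An antiderivative is F(z) = -16*log(z - 4)/105 + 4*log(z - 3/2)/45 + 4*log(z + 3)/63.

The denominator factors as 3*(z - 4)*(z + 3)*(2*z - 3); partial fractions split f into directly integrable pieces: 8/(45*(2*z - 3)) + 4/(63*(z + 3)) - 16/(105*(z - 4)).
Check: d/dz[-16*log(z - 4)/105 + 4*log(z - 3/2)/45 + 4*log(z + 3)/63] = -4*z/(6*z**3 - 15*z**2 - 63*z + 108), which equals f(z).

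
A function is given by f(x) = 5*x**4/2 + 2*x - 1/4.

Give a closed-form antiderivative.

An antiderivative is F(x) = x**5/2 + x**2 - x/4.

Integrate term by term and add the pieces.
Check: d/dx[x**5/2 + x**2 - x/4] = 5*x**4/2 + 2*x - 1/4 = f(x).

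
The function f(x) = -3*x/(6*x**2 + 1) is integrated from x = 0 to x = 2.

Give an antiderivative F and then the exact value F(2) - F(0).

Antiderivative: F(x) = -log(4*x**2 + 2/3)/4; value = -log(50/3)/4 + log(2/3)/4

The substitution u = 4*x**2 + 2/3 works: f is exactly (dF/du)*(du/dx) for that inner function.
F(x) = -log(4*x**2 + 2/3)/4 is an antiderivative of f.
Check: d/dx[-log(4*x**2 + 2/3)/4] = -3*x/(6*x**2 + 1) = f(x).
F(2) = -log(50/3)/4; F(0) = -log(2/3)/4.
Integral = F(2) - F(0) = -log(50/3)/4 + log(2/3)/4.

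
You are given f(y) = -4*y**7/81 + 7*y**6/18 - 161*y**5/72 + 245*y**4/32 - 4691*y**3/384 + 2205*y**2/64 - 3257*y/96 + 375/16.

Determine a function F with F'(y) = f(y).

Integrate term by term and add the pieces.
Check: d/dy[-(16*y**4 - 72*y**3 + 33*y**2 - 540*y + 612)*(16*y**4 - 72*y**3 + 609*y**2 - 540*y + 1188)/41472] = -4*y**7/81 + 7*y**6/18 - 161*y**5/72 + 245*y**4/32 - 4691*y**3/384 + 2205*y**2/64 - 3257*y/96 + 375/16 = f(y).

An antiderivative is F(y) = -(16*y**4 - 72*y**3 + 33*y**2 - 540*y + 612)*(16*y**4 - 72*y**3 + 609*y**2 - 540*y + 1188)/41472.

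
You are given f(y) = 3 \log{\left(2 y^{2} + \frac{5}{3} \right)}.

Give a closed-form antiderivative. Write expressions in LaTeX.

A candidate is checked by its d/dy: the result must match f(y).
Check: d/dy[3 y \log{\left(2 y^{2} + \frac{5}{3} \right)} - 6 y + \sqrt{30} \operatorname{atan}{\left(\frac{\sqrt{30} y}{5} \right)}] = 3 \log{\left(2 y^{2} + \frac{5}{3} \right)} = f(y).

An antiderivative is F(y) = 3 y \log{\left(2 y^{2} + \frac{5}{3} \right)} - 6 y + \sqrt{30} \operatorname{atan}{\left(\frac{\sqrt{30} y}{5} \right)}.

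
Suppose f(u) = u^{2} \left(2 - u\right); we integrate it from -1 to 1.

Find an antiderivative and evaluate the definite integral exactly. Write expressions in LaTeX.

Whatever form F(u) takes, F'(u) = f(u) is non-negotiable.
F(u) = - \frac{u^{4}}{4} + \frac{2 u^{3}}{3} is an antiderivative of f.
Check: d/du[- \frac{u^{4}}{4} + \frac{2 u^{3}}{3}] = - u^{3} + 2 u^{2}, which equals f(u).
F(1) = \frac{5}{12}; F(-1) = - \frac{11}{12}.
Integral = F(1) - F(-1) = \frac{4}{3}.

Antiderivative: F(u) = - \frac{u^{4}}{4} + \frac{2 u^{3}}{3}; value = \frac{4}{3}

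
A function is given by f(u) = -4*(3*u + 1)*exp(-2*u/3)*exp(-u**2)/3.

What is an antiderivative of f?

An antiderivative is F(u) = 2*exp(-2*u/3)*exp(-u**2).

The substitution w = -u**2 - 2*u/3 works: f is exactly (dF/dw)*(dw/du) for that inner function.
Check: d/du[2*exp(-2*u/3)*exp(-u**2)] = (-12*u - 4)*exp(-2*u/3)*exp(-u**2)/3, which equals f(u).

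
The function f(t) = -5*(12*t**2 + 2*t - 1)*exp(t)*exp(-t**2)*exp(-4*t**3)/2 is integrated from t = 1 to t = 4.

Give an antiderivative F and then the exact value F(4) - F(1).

The substitution u = -4*t**3 - t**2 + t works: f is exactly (dF/du)*(du/dt) for that inner function.
F(t) = 5*exp(t)*exp(-t**2)*exp(-4*t**3)/2 is an antiderivative of f.
Check: d/dt[5*exp(t)*exp(-t**2)*exp(-4*t**3)/2] = (-60*t**2*exp(t) - 10*t*exp(t) + 5*exp(t))*exp(-t**2)*exp(-4*t**3)/2, which equals f(t).
F(4) = 5*exp(-268)/2; F(1) = 5*exp(-4)/2.
Integral = F(4) - F(1) = -5*exp(-4)/2 + 5*exp(-268)/2.

Antiderivative: F(t) = 5*exp(t)*exp(-t**2)*exp(-4*t**3)/2; value = -5*exp(-4)/2 + 5*exp(-268)/2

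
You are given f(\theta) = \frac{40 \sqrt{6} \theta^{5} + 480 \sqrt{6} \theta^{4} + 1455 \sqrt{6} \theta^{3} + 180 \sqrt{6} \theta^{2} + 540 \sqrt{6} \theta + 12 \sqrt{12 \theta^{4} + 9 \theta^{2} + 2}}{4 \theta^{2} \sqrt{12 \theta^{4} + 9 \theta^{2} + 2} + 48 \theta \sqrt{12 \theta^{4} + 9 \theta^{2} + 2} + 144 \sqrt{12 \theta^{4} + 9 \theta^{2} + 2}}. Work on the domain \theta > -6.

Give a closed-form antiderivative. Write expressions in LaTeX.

An antiderivative F(\theta) passes only if d/d\theta[F] lands on f(\theta) exactly.
Check: d/d\theta[\frac{5 \sqrt{6} \theta \sqrt{12 \theta^{4} + 9 \theta^{2} + 2} + 30 \sqrt{6} \sqrt{12 \theta^{4} + 9 \theta^{2} + 2} - 36}{12 \left(\theta + 6\right)}] = \frac{40 \sqrt{6} \theta^{5} + 480 \sqrt{6} \theta^{4} + 1455 \sqrt{6} \theta^{3} + 180 \sqrt{6} \theta^{2} + 540 \sqrt{6} \theta + 12 \sqrt{12 \theta^{4} + 9 \theta^{2} + 2}}{4 \theta^{2} \sqrt{12 \theta^{4} + 9 \theta^{2} + 2} + 48 \theta \sqrt{12 \theta^{4} + 9 \theta^{2} + 2} + 144 \sqrt{12 \theta^{4} + 9 \theta^{2} + 2}} = f(\theta).

An antiderivative is F(\theta) = \frac{5 \sqrt{6} \theta \sqrt{12 \theta^{4} + 9 \theta^{2} + 2} + 30 \sqrt{6} \sqrt{12 \theta^{4} + 9 \theta^{2} + 2} - 36}{12 \left(\theta + 6\right)}.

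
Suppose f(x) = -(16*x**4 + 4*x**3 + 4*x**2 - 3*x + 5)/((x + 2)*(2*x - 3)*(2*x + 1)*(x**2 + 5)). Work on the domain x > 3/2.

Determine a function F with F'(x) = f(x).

The denominator factors as (x + 2)*(2*x - 3)*(2*x + 1)*(x**2 + 5); partial fractions split f into directly integrable pieces: -(12533*x - 6445)/(5481*(x**2 + 5)) + 16/(63*(2*x + 1)) - 208/(203*(2*x - 3)) - 251/(189*(x + 2)).
Check: d/dx[(-5616*log(x - 3/2) + 1392*log(x + 1/2) - 14558*log(x + 2) - 12533*log(x**2 + 5) + 2578*sqrt(5)*atan(sqrt(5)*x/5))/10962] = (-16*x**4 - 4*x**3 - 4*x**2 + 3*x - 5)/(4*x**5 + 4*x**4 + 9*x**3 + 14*x**2 - 55*x - 30), which equals f(x).

An antiderivative is F(x) = (-5616*log(x - 3/2) + 1392*log(x + 1/2) - 14558*log(x + 2) - 12533*log(x**2 + 5) + 2578*sqrt(5)*atan(sqrt(5)*x/5))/10962.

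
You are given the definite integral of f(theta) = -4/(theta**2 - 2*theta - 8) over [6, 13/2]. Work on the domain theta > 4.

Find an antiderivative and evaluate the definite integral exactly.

Factor the denominator ((theta - 4)*(theta + 2)) and decompose: f = 2/(3*(theta + 2)) - 2/(3*(theta - 4)); each piece integrates to a log, atan, or power term.
F(theta) = -2*log(theta - 4)/3 + 2*log(theta + 2)/3 is an antiderivative of f.
Check: d/dtheta[-2*log(theta - 4)/3 + 2*log(theta + 2)/3] = -4/(theta**2 - 2*theta - 8) = f(theta).
F(13/2) = -2*log(5/2)/3 + 2*log(17/2)/3; F(6) = -2*log(2)/3 + 2*log(8)/3.
Integral = F(13/2) - F(6) = -2*log(8)/3 - 2*log(5/2)/3 + 2*log(2)/3 + 2*log(17/2)/3.

Antiderivative: F(theta) = -2*log(theta - 4)/3 + 2*log(theta + 2)/3; value = -2*log(8)/3 - 2*log(5/2)/3 + 2*log(2)/3 + 2*log(17/2)/3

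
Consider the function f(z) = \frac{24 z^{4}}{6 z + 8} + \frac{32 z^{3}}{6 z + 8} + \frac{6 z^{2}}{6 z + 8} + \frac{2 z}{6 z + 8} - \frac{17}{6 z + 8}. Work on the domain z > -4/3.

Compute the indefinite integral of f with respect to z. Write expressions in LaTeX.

The integrand splits into summands that can be handled one at a time.
Check: d/dz[z^{4} + \frac{z^{2}}{2} - z - \frac{3 \log{\left(\frac{3 z}{2} + 2 \right)}}{2}] = \frac{24 z^{4} + 32 z^{3} + 6 z^{2} + 2 z - 17}{6 z + 8}, which equals f(z).

F(z) = z^{4} + \frac{z^{2}}{2} - z - \frac{3 \log{\left(\frac{3 z}{2} + 2 \right)}}{2} + C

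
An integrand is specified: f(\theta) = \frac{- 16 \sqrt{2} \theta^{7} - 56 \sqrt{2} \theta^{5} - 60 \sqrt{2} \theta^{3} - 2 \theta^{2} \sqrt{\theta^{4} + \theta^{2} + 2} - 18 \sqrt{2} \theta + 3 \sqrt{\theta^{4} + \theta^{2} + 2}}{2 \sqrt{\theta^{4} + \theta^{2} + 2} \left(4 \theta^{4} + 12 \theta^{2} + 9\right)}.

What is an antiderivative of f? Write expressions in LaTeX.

For F(\theta) to be correct the identity F'(\theta) - f(\theta) = 0 must hold.
Check: d/d\theta[- \frac{4 \sqrt{2} \theta^{2} \sqrt{\theta^{4} + \theta^{2} + 2} - \theta + 6 \sqrt{2} \sqrt{\theta^{4} + \theta^{2} + 2}}{2 \left(2 \theta^{2} + 3\right)}] = \frac{- 16 \sqrt{2} \theta^{7} - 56 \sqrt{2} \theta^{5} - 60 \sqrt{2} \theta^{3} - 2 \theta^{2} \sqrt{\theta^{4} + \theta^{2} + 2} - 18 \sqrt{2} \theta + 3 \sqrt{\theta^{4} + \theta^{2} + 2}}{8 \theta^{4} \sqrt{\theta^{4} + \theta^{2} + 2} + 24 \theta^{2} \sqrt{\theta^{4} + \theta^{2} + 2} + 18 \sqrt{\theta^{4} + \theta^{2} + 2}}, which equals f(\theta).

An antiderivative is F(\theta) = - \frac{4 \sqrt{2} \theta^{2} \sqrt{\theta^{4} + \theta^{2} + 2} - \theta + 6 \sqrt{2} \sqrt{\theta^{4} + \theta^{2} + 2}}{2 \left(2 \theta^{2} + 3\right)}.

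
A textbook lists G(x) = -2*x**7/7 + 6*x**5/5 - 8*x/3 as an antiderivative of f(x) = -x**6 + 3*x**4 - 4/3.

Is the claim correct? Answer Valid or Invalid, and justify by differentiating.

Invalid: d/dx[G] - f = -x**6 + 3*x**4 - 4/3, which is not 0.

d/dx[G] = -2*x**6 + 6*x**4 - 8/3
d/dx[G] - f(x) = -x**6 + 3*x**4 - 4/3 != 0.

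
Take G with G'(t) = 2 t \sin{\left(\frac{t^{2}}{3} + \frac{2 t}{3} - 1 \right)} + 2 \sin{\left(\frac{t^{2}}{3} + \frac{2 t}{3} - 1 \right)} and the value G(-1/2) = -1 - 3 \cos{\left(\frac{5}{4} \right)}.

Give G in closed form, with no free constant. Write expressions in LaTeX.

G(t) = - 3 \cos{\left(\frac{t^{2}}{3} + \frac{2 t}{3} - 1 \right)} - 1

G'(t) matches the chain-rule pattern g'(h)*h' with inner function h(t) = \frac{t^{2}}{3} + \frac{2 t}{3} - 1; substituting u = h(t) collapses the integral.
A general antiderivative is - 3 \cos{\left(\frac{t^{2}}{3} + \frac{2 t}{3} - 1 \right)} + C.
The condition gives C = -1 - 3 \cos{\left(\frac{5}{4} \right)} - (- 3 \cos{\left(\frac{5}{4} \right)}) = -1.
So G(t) = - 3 \cos{\left(\frac{t^{2}}{3} + \frac{2 t}{3} - 1 \right)} - 1.
Check: d/dt[- 3 \cos{\left(\frac{t^{2}}{3} + \frac{2 t}{3} - 1 \right)} - 1] = 2 t \sin{\left(\frac{t^{2}}{3} + \frac{2 t}{3} - 1 \right)} + 2 \sin{\left(\frac{t^{2}}{3} + \frac{2 t}{3} - 1 \right)} = G'(t).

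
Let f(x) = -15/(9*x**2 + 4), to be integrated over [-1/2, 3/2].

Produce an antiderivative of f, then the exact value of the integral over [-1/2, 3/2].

Check any antiderivative F(x) by computing F'(x) and comparing it with f(x).
F(x) = -5*atan(3*x/2)/2 is an antiderivative of f.
Check: d/dx[-5*atan(3*x/2)/2] = -15/(9*x**2 + 4) = f(x).
F(3/2) = -5*atan(9/4)/2; F(-1/2) = 5*atan(3/4)/2.
Integral = F(3/2) - F(-1/2) = -5*atan(9/4)/2 - 5*atan(3/4)/2.

Antiderivative: F(x) = -5*atan(3*x/2)/2; value = -5*atan(9/4)/2 - 5*atan(3/4)/2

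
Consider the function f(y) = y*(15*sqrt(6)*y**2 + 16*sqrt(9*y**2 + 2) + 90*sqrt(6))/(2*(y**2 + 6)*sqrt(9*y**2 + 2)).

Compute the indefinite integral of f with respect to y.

Differentiate the proposed F(y) back; it has to land on f(y) exactly.
Check: d/dy[(5*sqrt(6)*sqrt(9*y**2 + 2) + 24*log(y**2 + 6))/6] = (15*sqrt(6)*y**3 + 16*y*sqrt(9*y**2 + 2) + 90*sqrt(6)*y)/(2*y**2*sqrt(9*y**2 + 2) + 12*sqrt(9*y**2 + 2)), which equals f(y).

F(y) = (5*sqrt(6)*sqrt(9*y**2 + 2) + 24*log(y**2 + 6))/6 + C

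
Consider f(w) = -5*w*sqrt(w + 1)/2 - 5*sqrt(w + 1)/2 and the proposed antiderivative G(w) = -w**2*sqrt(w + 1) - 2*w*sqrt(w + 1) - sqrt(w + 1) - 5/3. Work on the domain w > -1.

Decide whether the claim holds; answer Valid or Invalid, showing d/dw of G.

Valid: G'(w) = f(w).

d/dw[G] = (-5*w**2 - 10*w - 5)/(2*sqrt(w + 1))
This equals f(w) exactly, so the claim holds.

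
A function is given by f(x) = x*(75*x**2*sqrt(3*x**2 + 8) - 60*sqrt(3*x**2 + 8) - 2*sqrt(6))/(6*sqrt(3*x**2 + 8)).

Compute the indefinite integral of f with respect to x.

F(x) = 25*x**4/8 - 5*x**2 - 2*sqrt(x**2/2 + 4/3)/3 + C

An antiderivative F(x) passes only if d/dx[F] lands on f(x) exactly.
Check: d/dx[25*x**4/8 - 5*x**2 - 2*sqrt(x**2/2 + 4/3)/3] = (75*x**3*sqrt(3*x**2 + 8) - 60*x*sqrt(3*x**2 + 8) - 2*sqrt(6)*x)/(6*sqrt(3*x**2 + 8)), which equals f(x).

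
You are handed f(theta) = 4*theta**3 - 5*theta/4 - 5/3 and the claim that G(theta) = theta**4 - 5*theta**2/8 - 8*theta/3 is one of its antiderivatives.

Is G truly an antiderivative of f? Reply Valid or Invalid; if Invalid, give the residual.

d/dtheta[G] = 4*theta**3 - 5*theta/4 - 8/3
d/dtheta[G] - f(theta) = -1 != 0.

Invalid: d/dtheta[G] - f = -1, which is not 0.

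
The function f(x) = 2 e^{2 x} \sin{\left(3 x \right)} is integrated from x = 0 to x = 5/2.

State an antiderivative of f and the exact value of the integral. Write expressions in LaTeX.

Antiderivative: F(x) = - \frac{2 \left(- 2 \sin{\left(3 x \right)} + 3 \cos{\left(3 x \right)}\right) e^{2 x}}{13}; value = - \frac{6 e^{5} \cos{\left(\frac{15}{2} \right)}}{13} + \frac{6}{13} + \frac{4 e^{5} \sin{\left(\frac{15}{2} \right)}}{13}

An antiderivative F(x) passes only if d/dx[F] lands on f(x) exactly.
F(x) = - \frac{2 \left(- 2 \sin{\left(3 x \right)} + 3 \cos{\left(3 x \right)}\right) e^{2 x}}{13} is an antiderivative of f.
Check: d/dx[- \frac{2 \left(- 2 \sin{\left(3 x \right)} + 3 \cos{\left(3 x \right)}\right) e^{2 x}}{13}] = 2 e^{2 x} \sin{\left(3 x \right)} = f(x).
F(5/2) = - \frac{6 e^{5} \cos{\left(\frac{15}{2} \right)}}{13} + \frac{4 e^{5} \sin{\left(\frac{15}{2} \right)}}{13}; F(0) = - \frac{6}{13}.
Integral = F(5/2) - F(0) = - \frac{6 e^{5} \cos{\left(\frac{15}{2} \right)}}{13} + \frac{6}{13} + \frac{4 e^{5} \sin{\left(\frac{15}{2} \right)}}{13}.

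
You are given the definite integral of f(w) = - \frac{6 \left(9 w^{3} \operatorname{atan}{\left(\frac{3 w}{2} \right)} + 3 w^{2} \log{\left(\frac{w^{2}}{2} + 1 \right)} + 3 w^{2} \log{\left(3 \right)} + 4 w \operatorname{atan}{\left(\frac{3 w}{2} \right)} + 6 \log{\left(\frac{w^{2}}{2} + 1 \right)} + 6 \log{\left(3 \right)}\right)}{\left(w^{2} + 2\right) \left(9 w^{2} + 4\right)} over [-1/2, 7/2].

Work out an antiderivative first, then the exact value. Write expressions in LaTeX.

f has the shape u'v + uv' for u = - 3 \operatorname{atan}{\left(\frac{3 w}{2} \right)} and v = \log{\left(\frac{3 w^{2}}{2} + 3 \right)} — it is the derivative of the product u*v.
F(w) = - 3 \log{\left(\frac{3 w^{2}}{2} + 3 \right)} \operatorname{atan}{\left(\frac{3 w}{2} \right)} is an antiderivative of f.
Check: d/dw[- 3 \log{\left(\frac{3 w^{2}}{2} + 3 \right)} \operatorname{atan}{\left(\frac{3 w}{2} \right)}] = \frac{- 54 w^{3} \operatorname{atan}{\left(\frac{3 w}{2} \right)} - 18 w^{2} \log{\left(\frac{w^{2}}{2} + 1 \right)} - 18 w^{2} \log{\left(3 \right)} - 24 w \operatorname{atan}{\left(\frac{3 w}{2} \right)} - 36 \log{\left(\frac{w^{2}}{2} + 1 \right)} - 36 \log{\left(3 \right)}}{9 w^{4} + 22 w^{2} + 8}, which equals f(w).
F(7/2) = - 3 \log{\left(\frac{171}{8} \right)} \operatorname{atan}{\left(\frac{21}{4} \right)}; F(-1/2) = 3 \log{\left(\frac{27}{8} \right)} \operatorname{atan}{\left(\frac{3}{4} \right)}.
Integral = F(7/2) - F(-1/2) = - 3 \log{\left(\frac{171}{8} \right)} \operatorname{atan}{\left(\frac{21}{4} \right)} - 3 \log{\left(\frac{27}{8} \right)} \operatorname{atan}{\left(\frac{3}{4} \right)}.

Antiderivative: F(w) = - 3 \log{\left(\frac{3 w^{2}}{2} + 3 \right)} \operatorname{atan}{\left(\frac{3 w}{2} \right)}; value = - 3 \log{\left(\frac{171}{8} \right)} \operatorname{atan}{\left(\frac{21}{4} \right)} - 3 \log{\left(\frac{27}{8} \right)} \operatorname{atan}{\left(\frac{3}{4} \right)}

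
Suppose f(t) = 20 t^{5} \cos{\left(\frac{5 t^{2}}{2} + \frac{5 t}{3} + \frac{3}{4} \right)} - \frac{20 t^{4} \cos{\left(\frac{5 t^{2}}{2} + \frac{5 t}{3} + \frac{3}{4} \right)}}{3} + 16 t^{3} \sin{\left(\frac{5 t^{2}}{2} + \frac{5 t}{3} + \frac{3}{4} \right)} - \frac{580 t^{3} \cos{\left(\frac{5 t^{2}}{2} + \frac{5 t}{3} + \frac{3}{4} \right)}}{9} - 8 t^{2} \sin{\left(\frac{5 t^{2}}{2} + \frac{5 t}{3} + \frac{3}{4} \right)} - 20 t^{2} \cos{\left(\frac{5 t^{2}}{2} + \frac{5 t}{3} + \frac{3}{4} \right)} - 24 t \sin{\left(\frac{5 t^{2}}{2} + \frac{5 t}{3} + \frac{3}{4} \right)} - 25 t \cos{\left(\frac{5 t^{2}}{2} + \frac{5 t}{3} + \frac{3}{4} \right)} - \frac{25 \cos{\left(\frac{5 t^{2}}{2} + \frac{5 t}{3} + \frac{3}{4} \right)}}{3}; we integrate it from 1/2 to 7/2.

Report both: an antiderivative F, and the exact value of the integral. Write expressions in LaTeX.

f has the shape u'v + uv' for u = 4 t^{4} - \frac{8 t^{3}}{3} - 12 t^{2} - 5 and v = \sin{\left(\frac{5 t^{2}}{2} + \frac{5 t}{3} + \frac{3}{4} \right)} — it is the derivative of the product u*v.
F(t) = 4 \left(t^{4} - \frac{2 t^{3}}{3} - 3 t^{2} - \frac{5}{4}\right) \sin{\left(\frac{5 t^{2}}{2} + \frac{5 t}{3} + \frac{3}{4} \right)} is an antiderivative of f.
Check: d/dt[4 \left(t^{4} - \frac{2 t^{3}}{3} - 3 t^{2} - \frac{5}{4}\right) \sin{\left(\frac{5 t^{2}}{2} + \frac{5 t}{3} + \frac{3}{4} \right)}] = 20 t^{5} \cos{\left(\frac{5 t^{2}}{2} + \frac{5 t}{3} + \frac{3}{4} \right)} - \frac{20 t^{4} \cos{\left(\frac{5 t^{2}}{2} + \frac{5 t}{3} + \frac{3}{4} \right)}}{3} + 16 t^{3} \sin{\left(\frac{5 t^{2}}{2} + \frac{5 t}{3} + \frac{3}{4} \right)} - \frac{580 t^{3} \cos{\left(\frac{5 t^{2}}{2} + \frac{5 t}{3} + \frac{3}{4} \right)}}{9} - 8 t^{2} \sin{\left(\frac{5 t^{2}}{2} + \frac{5 t}{3} + \frac{3}{4} \right)} - 20 t^{2} \cos{\left(\frac{5 t^{2}}{2} + \frac{5 t}{3} + \frac{3}{4} \right)} - 24 t \sin{\left(\frac{5 t^{2}}{2} + \frac{5 t}{3} + \frac{3}{4} \right)} - 25 t \cos{\left(\frac{5 t^{2}}{2} + \frac{5 t}{3} + \frac{3}{4} \right)} - \frac{25 \cos{\left(\frac{5 t^{2}}{2} + \frac{5 t}{3} + \frac{3}{4} \right)}}{3} = f(t).
F(7/2) = \frac{4007 \sin{\left(\frac{893}{24} \right)}}{12}; F(1/2) = - \frac{97 \sin{\left(\frac{53}{24} \right)}}{12}.
Integral = F(7/2) - F(1/2) = \frac{4007 \sin{\left(\frac{893}{24} \right)}}{12} + \frac{97 \sin{\left(\frac{53}{24} \right)}}{12}.

Antiderivative: F(t) = 4 \left(t^{4} - \frac{2 t^{3}}{3} - 3 t^{2} - \frac{5}{4}\right) \sin{\left(\frac{5 t^{2}}{2} + \frac{5 t}{3} + \frac{3}{4} \right)}; value = \frac{4007 \sin{\left(\frac{893}{24} \right)}}{12} + \frac{97 \sin{\left(\frac{53}{24} \right)}}{12}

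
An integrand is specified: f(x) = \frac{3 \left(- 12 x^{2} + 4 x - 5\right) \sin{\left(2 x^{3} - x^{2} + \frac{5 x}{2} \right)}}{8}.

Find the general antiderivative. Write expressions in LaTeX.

F(x) = \frac{3 \cos{\left(2 x^{3} - x^{2} + \frac{5 x}{2} \right)}}{4} + C

The substitution u = 2 x^{3} - x^{2} + \frac{5 x}{2} works: f is exactly (dF/du)*(du/dx) for that inner function.
Check: d/dx[\frac{3 \cos{\left(2 x^{3} - x^{2} + \frac{5 x}{2} \right)}}{4}] = - \frac{9 x^{2} \sin{\left(2 x^{3} - x^{2} + \frac{5 x}{2} \right)}}{2} + \frac{3 x \sin{\left(2 x^{3} - x^{2} + \frac{5 x}{2} \right)}}{2} - \frac{15 \sin{\left(2 x^{3} - x^{2} + \frac{5 x}{2} \right)}}{8}, which equals f(x).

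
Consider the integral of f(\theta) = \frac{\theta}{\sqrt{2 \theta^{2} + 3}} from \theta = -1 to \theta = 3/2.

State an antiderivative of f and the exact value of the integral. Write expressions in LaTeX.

f matches the chain-rule pattern g'(h)*h' with inner function h(\theta) = 2 \theta^{2} + 3; substituting u = h(\theta) collapses the integral.
F(\theta) = \frac{\sqrt{2 \theta^{2} + 3}}{2} is an antiderivative of f.
Check: d/d\theta[\frac{\sqrt{2 \theta^{2} + 3}}{2}] = \frac{\theta}{\sqrt{2 \theta^{2} + 3}} = f(\theta).
F(3/2) = \frac{\sqrt{30}}{4}; F(-1) = \frac{\sqrt{5}}{2}.
Integral = F(3/2) - F(-1) = - \frac{\sqrt{5}}{2} + \frac{\sqrt{30}}{4}.

Antiderivative: F(\theta) = \frac{\sqrt{2 \theta^{2} + 3}}{2}; value = - \frac{\sqrt{5}}{2} + \frac{\sqrt{30}}{4}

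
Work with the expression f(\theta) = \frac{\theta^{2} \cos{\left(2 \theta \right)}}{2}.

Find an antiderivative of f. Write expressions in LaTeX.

Any candidate F(\theta) must reproduce f(\theta) exactly when differentiated.
Check: d/d\theta[\frac{2 \theta^{2} \sin{\left(2 \theta \right)} + 2 \theta \cos{\left(2 \theta \right)} - \sin{\left(2 \theta \right)}}{8}] = \frac{\theta^{2} \cos{\left(2 \theta \right)}}{2} = f(\theta).

An antiderivative is F(\theta) = \frac{2 \theta^{2} \sin{\left(2 \theta \right)} + 2 \theta \cos{\left(2 \theta \right)} - \sin{\left(2 \theta \right)}}{8}.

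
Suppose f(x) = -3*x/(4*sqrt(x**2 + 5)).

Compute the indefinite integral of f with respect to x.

F(x) = -3*sqrt(x**2 + 5)/4 + C

f matches the chain-rule pattern g'(h)*h' with inner function h(x) = x**2 + 5; substituting u = h(x) collapses the integral.
Check: d/dx[-3*sqrt(x**2 + 5)/4] = -3*x/(4*sqrt(x**2 + 5)) = f(x).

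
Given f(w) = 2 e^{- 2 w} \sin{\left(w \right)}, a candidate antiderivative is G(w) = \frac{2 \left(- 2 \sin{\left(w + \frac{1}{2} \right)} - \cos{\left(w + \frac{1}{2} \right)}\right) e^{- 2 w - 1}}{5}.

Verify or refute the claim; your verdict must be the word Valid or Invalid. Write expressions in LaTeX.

d/dw[G] = \frac{2 e^{- 2 w} \sin{\left(w + \frac{1}{2} \right)}}{e}
d/dw[G] - f(w) = \frac{\left(- 2 e \sin{\left(w \right)} + 2 \sin{\left(w + \frac{1}{2} \right)}\right) e^{- 2 w}}{e} != 0.

Invalid: d/dw[G] - f = \frac{\left(- 2 e \sin{\left(w \right)} + 2 \sin{\left(w + \frac{1}{2} \right)}\right) e^{- 2 w}}{e}, which is not 0.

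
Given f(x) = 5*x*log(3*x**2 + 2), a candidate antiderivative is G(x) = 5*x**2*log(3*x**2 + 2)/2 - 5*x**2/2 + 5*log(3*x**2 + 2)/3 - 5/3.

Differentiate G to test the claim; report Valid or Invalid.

Valid - differentiating G returns exactly f.

d/dx[G] = 5*x*log(3*x**2 + 2)
This equals f(x) exactly, so the claim holds.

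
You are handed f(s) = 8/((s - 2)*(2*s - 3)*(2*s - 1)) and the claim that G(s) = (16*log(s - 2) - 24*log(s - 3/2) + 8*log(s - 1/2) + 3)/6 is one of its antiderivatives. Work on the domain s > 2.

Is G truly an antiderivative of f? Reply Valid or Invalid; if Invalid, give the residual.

Valid - the claim checks out under differentiation.

d/ds[G] = 8/(4*s**3 - 16*s**2 + 19*s - 6)
This equals f(s) exactly, so the claim holds.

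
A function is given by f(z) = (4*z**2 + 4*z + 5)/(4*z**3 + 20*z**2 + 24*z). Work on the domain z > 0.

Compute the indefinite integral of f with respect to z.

F(z) = (5*log(z) - 39*log(z + 2) + 58*log(z + 3))/24 + C

The denominator factors as 4*z*(z + 2)*(z + 3); partial fractions split f into directly integrable pieces: 29/(12*(z + 3)) - 13/(8*(z + 2)) + 5/(24*z).
Check: d/dz[(5*log(z) - 39*log(z + 2) + 58*log(z + 3))/24] = (4*z**2 + 4*z + 5)/(4*z**3 + 20*z**2 + 24*z) = f(z).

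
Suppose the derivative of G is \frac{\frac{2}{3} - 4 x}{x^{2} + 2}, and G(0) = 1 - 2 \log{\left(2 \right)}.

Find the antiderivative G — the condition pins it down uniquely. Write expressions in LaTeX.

G(x) = - 2 \log{\left(x^{2} + 2 \right)} + \frac{\sqrt{2} \operatorname{atan}{\left(\frac{\sqrt{2} x}{2} \right)}}{3} + 1

Since d/dx undoes antidifferentiation here, G(x) must give back the stated G'(x).
A general antiderivative is - 2 \log{\left(x^{2} + 2 \right)} + \frac{\sqrt{2} \operatorname{atan}{\left(\frac{\sqrt{2} x}{2} \right)}}{3} + C.
The condition gives C = 1 - 2 \log{\left(2 \right)} - (- 2 \log{\left(2 \right)}) = 1.
So G(x) = - 2 \log{\left(x^{2} + 2 \right)} + \frac{\sqrt{2} \operatorname{atan}{\left(\frac{\sqrt{2} x}{2} \right)}}{3} + 1.
Check: d/dx[- 2 \log{\left(x^{2} + 2 \right)} + \frac{\sqrt{2} \operatorname{atan}{\left(\frac{\sqrt{2} x}{2} \right)}}{3} + 1] = \frac{2 - 12 x}{3 x^{2} + 6}, which equals G'(x).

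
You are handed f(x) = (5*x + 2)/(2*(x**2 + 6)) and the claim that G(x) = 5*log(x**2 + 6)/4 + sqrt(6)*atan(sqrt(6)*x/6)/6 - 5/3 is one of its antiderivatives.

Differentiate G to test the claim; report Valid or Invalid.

Valid: G'(x) = f(x).

d/dx[G] = (5*x + 2)/(2*x**2 + 12)
This equals f(x) exactly, so the claim holds.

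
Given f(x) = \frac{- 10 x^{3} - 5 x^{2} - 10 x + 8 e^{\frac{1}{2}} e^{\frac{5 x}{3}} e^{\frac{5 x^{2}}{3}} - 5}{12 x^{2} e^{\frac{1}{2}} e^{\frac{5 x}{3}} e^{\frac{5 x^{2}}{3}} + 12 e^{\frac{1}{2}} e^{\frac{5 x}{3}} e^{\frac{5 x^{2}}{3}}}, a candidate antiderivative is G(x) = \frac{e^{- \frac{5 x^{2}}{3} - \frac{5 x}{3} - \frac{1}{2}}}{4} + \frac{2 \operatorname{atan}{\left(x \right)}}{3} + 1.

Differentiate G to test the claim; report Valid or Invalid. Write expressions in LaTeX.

d/dx[G] = \frac{- 10 x^{3} - 5 x^{2} - 10 x + 8 e^{\frac{1}{2}} e^{\frac{5 x}{3}} e^{\frac{5 x^{2}}{3}} - 5}{12 x^{2} e^{\frac{1}{2}} e^{\frac{5 x}{3}} e^{\frac{5 x^{2}}{3}} + 12 e^{\frac{1}{2}} e^{\frac{5 x}{3}} e^{\frac{5 x^{2}}{3}}}
This equals f(x) exactly, so the claim holds.

Valid: G'(x) = f(x).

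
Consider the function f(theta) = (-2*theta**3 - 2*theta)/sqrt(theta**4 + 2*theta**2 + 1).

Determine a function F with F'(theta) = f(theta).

f matches the chain-rule pattern g'(h)*h' with inner function h(theta) = theta**4 + 2*theta**2 + 1; substituting u = h(theta) collapses the integral.
Check: d/dtheta[-sqrt(theta**4 + 2*theta**2 + 1)] = (-2*theta**3 - 2*theta)/sqrt(theta**4 + 2*theta**2 + 1) = f(theta).

An antiderivative is F(theta) = -sqrt(theta**4 + 2*theta**2 + 1).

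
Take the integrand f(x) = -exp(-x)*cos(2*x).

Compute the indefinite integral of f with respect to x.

Since d/dx undoes antidifferentiation here, F'(x) = f(x) is required of F(x).
Check: d/dx[(-2*sin(2*x) + cos(2*x))*exp(-x)/5] = -exp(-x)*cos(2*x) = f(x).

F(x) = (-2*sin(2*x) + cos(2*x))*exp(-x)/5 + C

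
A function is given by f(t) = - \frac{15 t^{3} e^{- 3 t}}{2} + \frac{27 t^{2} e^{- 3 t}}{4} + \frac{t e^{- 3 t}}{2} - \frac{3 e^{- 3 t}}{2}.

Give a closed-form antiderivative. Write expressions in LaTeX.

An antiderivative is F(t) = - \frac{\left(- 5 t^{3} - \frac{t^{2}}{2} - 1\right) e^{- 3 t}}{2}.

f has the shape u'v + uv' for u = \frac{5 t^{3}}{2} + \frac{t^{2}}{4} + \frac{1}{2} and v = e^{- 3 t} — it is the derivative of the product u*v.
Check: d/dt[- \frac{\left(- 5 t^{3} - \frac{t^{2}}{2} - 1\right) e^{- 3 t}}{2}] = \frac{\left(- 30 t^{3} + 27 t^{2} + 2 t - 6\right) e^{- 3 t}}{4}, which equals f(t).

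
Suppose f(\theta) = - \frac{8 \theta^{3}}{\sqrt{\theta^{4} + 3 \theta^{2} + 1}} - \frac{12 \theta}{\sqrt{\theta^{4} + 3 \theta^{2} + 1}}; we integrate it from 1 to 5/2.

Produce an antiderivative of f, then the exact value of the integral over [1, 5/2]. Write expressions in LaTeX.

The substitution u = \theta^{4} + 3 \theta^{2} + 1 works: f is exactly (dF/du)*(du/d\theta) for that inner function.
F(\theta) = - 4 \sqrt{\theta^{4} + 3 \theta^{2} + 1} is an antiderivative of f.
Check: d/d\theta[- 4 \sqrt{\theta^{4} + 3 \theta^{2} + 1}] = \frac{- 8 \theta^{3} - 12 \theta}{\sqrt{\theta^{4} + 3 \theta^{2} + 1}}, which equals f(\theta).
F(5/2) = - \sqrt{941}; F(1) = - 4 \sqrt{5}.
Integral = F(5/2) - F(1) = - \sqrt{941} + 4 \sqrt{5}.

Antiderivative: F(\theta) = - 4 \sqrt{\theta^{4} + 3 \theta^{2} + 1}; value = - \sqrt{941} + 4 \sqrt{5}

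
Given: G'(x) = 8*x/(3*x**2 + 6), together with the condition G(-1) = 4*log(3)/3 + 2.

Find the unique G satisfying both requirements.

G'(x) matches the chain-rule pattern g'(h)*h' with inner function h(x) = x**2 + 2; substituting u = h(x) collapses the integral.
A general antiderivative is 4*log(x**2 + 2)/3 + C.
The condition gives C = 4*log(3)/3 + 2 - (4*log(3)/3) = 2.
So G(x) = 4*log(x**2 + 2)/3 + 2.
Check: d/dx[4*log(x**2 + 2)/3 + 2] = 8*x/(3*x**2 + 6) = G'(x).

G(x) = 4*log(x**2 + 2)/3 + 2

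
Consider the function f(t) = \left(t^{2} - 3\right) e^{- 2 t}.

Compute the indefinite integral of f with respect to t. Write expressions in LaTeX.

F(t) = \frac{\left(- 2 t^{2} - 2 t + 5\right) e^{- 2 t}}{4} + C

Recognize the product-rule pattern: f = u'v + uv' with u = - \frac{t^{2}}{2} - \frac{t}{2} + \frac{5}{4}, v = e^{- 2 t}, so integration by parts undoes it.
Check: d/dt[\frac{\left(- 2 t^{2} - 2 t + 5\right) e^{- 2 t}}{4}] = \left(t^{2} - 3\right) e^{- 2 t} = f(t).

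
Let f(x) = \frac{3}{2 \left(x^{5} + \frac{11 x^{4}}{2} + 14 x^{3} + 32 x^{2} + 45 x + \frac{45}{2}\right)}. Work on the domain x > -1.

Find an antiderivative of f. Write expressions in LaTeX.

An antiderivative is F(x) = \frac{\log{\left(x + 1 \right)}}{4} - \frac{8 \log{\left(x + \frac{3}{2} \right)}}{29} + \frac{\log{\left(x + 3 \right)}}{28} - \frac{\log{\left(x^{2} + 5 \right)}}{203} - \frac{23 \sqrt{5} \operatorname{atan}{\left(\frac{\sqrt{5} x}{5} \right)}}{2030}.

Factor the denominator (\left(x + 1\right) \left(x + 3\right) \left(2 x + 3\right) \left(x^{2} + 5\right)) and decompose: f = - \frac{4 x + 23}{406 \left(x^{2} + 5\right)} - \frac{16}{29 \left(2 x + 3\right)} + \frac{1}{28 \left(x + 3\right)} + \frac{1}{4 \left(x + 1\right)}; each piece integrates to a log, atan, or power term.
Check: d/dx[\frac{\log{\left(x + 1 \right)}}{4} - \frac{8 \log{\left(x + \frac{3}{2} \right)}}{29} + \frac{\log{\left(x + 3 \right)}}{28} - \frac{\log{\left(x^{2} + 5 \right)}}{203} - \frac{23 \sqrt{5} \operatorname{atan}{\left(\frac{\sqrt{5} x}{5} \right)}}{2030}] = \frac{3}{2 x^{5} + 11 x^{4} + 28 x^{3} + 64 x^{2} + 90 x + 45}, which equals f(x).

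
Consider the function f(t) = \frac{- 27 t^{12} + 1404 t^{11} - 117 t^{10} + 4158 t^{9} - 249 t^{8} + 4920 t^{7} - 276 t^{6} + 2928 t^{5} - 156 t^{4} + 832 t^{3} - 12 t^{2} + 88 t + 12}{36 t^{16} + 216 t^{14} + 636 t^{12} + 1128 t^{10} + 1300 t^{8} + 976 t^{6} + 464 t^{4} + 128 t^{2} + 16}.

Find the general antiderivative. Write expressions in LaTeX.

Check any antiderivative F(t) by computing F'(t) and comparing it with f(t).
Check: d/dt[\frac{3 t^{5} - 117 t^{4} + 6 t^{3} - 114 t^{2} + 6 t - 34}{12 t^{8} + 36 t^{6} + 52 t^{4} + 32 t^{2} + 8}] = \frac{- 27 t^{12} + 1404 t^{11} - 117 t^{10} + 4158 t^{9} - 249 t^{8} + 4920 t^{7} - 276 t^{6} + 2928 t^{5} - 156 t^{4} + 832 t^{3} - 12 t^{2} + 88 t + 12}{36 t^{16} + 216 t^{14} + 636 t^{12} + 1128 t^{10} + 1300 t^{8} + 976 t^{6} + 464 t^{4} + 128 t^{2} + 16} = f(t).

F(t) = \frac{3 t^{5} - 117 t^{4} + 6 t^{3} - 114 t^{2} + 6 t - 34}{12 t^{8} + 36 t^{6} + 52 t^{4} + 32 t^{2} + 8} + C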